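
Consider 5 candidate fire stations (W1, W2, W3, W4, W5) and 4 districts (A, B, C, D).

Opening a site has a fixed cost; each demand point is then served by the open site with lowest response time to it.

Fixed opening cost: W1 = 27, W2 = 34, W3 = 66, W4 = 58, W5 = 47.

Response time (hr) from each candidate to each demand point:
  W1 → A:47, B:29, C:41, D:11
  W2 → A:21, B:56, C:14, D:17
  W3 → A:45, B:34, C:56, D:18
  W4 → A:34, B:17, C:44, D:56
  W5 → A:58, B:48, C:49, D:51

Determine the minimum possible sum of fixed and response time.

Open {W1, W2}: assign each demand point to its cheapest open site.
  A→W2 21, B→W1 29, C→W2 14, D→W1 11
  response time 75, fixed 61 → total 136.
Compare {W2}: response time 108 + fixed 34 = 142.
Compare {W1}: response time 128 + fixed 27 = 155.
Compare {W2, W4}: response time 69 + fixed 92 = 161.
All other subsets cost ≥ 142. Minimum total cost: 136.

136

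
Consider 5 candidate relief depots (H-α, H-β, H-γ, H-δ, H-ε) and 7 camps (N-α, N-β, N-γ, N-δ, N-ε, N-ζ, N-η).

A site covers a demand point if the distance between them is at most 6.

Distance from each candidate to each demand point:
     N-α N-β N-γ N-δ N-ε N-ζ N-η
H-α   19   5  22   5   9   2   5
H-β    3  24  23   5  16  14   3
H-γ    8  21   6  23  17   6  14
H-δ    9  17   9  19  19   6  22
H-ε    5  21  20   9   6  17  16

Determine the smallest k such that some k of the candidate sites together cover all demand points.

Coverage sets (demand points within 6 of each site):
  H-α: {N-β, N-δ, N-ζ, N-η}
  H-β: {N-α, N-δ, N-η}
  H-γ: {N-γ, N-ζ}
  H-δ: {N-ζ}
  H-ε: {N-α, N-ε}
No 2 sites suffice: every size-2 union leaves at least one demand point uncovered.
But {H-α, H-γ, H-ε} covers everything, so the minimum is 3.

3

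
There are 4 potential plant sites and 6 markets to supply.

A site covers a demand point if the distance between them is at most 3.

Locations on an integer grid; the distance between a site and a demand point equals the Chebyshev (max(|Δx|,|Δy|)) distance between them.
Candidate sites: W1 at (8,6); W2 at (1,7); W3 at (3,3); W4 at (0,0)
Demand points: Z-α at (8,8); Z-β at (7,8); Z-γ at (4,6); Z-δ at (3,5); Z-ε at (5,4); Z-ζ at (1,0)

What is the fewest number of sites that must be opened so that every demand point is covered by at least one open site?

2

Coverage sets (demand points within 3 of each site):
  W1: {Z-α, Z-β, Z-ε}
  W2: {Z-γ, Z-δ}
  W3: {Z-γ, Z-δ, Z-ε, Z-ζ}
  W4: {Z-ζ}
No single site covers all 6 demand points.
But {W1, W3} covers everything, so the minimum is 2.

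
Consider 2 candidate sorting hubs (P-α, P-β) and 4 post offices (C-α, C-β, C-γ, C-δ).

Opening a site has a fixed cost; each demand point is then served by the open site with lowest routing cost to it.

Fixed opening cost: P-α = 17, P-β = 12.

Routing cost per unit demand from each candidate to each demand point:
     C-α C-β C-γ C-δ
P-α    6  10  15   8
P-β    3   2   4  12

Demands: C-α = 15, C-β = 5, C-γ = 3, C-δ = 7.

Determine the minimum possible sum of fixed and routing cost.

152

Open {P-α, P-β}: assign each demand point to its cheapest open site.
  C-α→P-β 15×3=45, C-β→P-β 5×2=10, C-γ→P-β 3×4=12, C-δ→P-α 7×8=56
  routing cost 123, fixed 29 → total 152.
Compare {P-β}: routing cost 151 + fixed 12 = 163.
Compare {P-α}: routing cost 241 + fixed 17 = 258.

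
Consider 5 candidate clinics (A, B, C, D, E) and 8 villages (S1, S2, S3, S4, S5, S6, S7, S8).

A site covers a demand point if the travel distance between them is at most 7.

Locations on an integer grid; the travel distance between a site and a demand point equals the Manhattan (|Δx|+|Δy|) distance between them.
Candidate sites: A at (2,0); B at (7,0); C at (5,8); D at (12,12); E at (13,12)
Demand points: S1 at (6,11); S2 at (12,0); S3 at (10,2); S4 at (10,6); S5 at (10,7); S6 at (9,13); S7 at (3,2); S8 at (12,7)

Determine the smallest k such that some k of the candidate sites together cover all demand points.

Coverage sets (demand points within 7 of each site):
  A: {S7}
  B: {S2, S3, S7}
  C: {S1, S4, S5}
  D: {S1, S5, S6, S8}
  E: {S6, S8}
No 2 sites suffice: every size-2 union leaves at least one demand point uncovered.
But {B, C, D} covers everything, so the minimum is 3.

3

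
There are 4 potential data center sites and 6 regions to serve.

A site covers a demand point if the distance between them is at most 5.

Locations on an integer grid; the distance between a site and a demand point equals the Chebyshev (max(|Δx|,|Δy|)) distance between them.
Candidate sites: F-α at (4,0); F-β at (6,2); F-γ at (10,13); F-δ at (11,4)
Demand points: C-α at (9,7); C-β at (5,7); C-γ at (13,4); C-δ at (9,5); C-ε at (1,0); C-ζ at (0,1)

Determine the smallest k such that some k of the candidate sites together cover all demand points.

Coverage sets (demand points within 5 of each site):
  F-α: {C-δ, C-ε, C-ζ}
  F-β: {C-α, C-β, C-δ, C-ε}
  F-γ: {}
  F-δ: {C-α, C-γ, C-δ}
No 2 sites suffice: every size-2 union leaves at least one demand point uncovered.
But {F-α, F-β, F-δ} covers everything, so the minimum is 3.

3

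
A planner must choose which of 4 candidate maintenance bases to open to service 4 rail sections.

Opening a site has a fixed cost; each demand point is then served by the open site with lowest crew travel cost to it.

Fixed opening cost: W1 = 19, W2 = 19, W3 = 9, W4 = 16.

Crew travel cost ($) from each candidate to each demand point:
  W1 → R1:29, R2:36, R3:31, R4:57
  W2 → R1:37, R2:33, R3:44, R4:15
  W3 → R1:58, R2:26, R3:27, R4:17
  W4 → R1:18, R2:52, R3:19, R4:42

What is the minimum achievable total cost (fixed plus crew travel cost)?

Open {W3, W4}: assign each demand point to its cheapest open site.
  R1→W4 18, R2→W3 26, R3→W4 19, R4→W3 17
  crew travel cost 80, fixed 25 → total 105.
Compare {W2, W4}: crew travel cost 85 + fixed 35 = 120.
Compare {W2, W3, W4}: crew travel cost 78 + fixed 44 = 122.
Compare {W1, W3, W4}: crew travel cost 80 + fixed 44 = 124.
All other subsets cost ≥ 120. Minimum total cost: 105.

105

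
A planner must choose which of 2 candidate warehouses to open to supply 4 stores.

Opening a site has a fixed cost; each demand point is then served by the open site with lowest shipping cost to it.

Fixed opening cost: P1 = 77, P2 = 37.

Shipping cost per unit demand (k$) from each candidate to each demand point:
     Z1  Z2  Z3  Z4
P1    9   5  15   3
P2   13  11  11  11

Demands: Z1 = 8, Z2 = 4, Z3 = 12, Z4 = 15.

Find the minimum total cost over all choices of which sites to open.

Open {P1, P2}: assign each demand point to its cheapest open site.
  Z1→P1 8×9=72, Z2→P1 4×5=20, Z3→P2 12×11=132, Z4→P1 15×3=45
  shipping cost 269, fixed 114 → total 383.
Compare {P1}: shipping cost 317 + fixed 77 = 394.
Compare {P2}: shipping cost 445 + fixed 37 = 482.

383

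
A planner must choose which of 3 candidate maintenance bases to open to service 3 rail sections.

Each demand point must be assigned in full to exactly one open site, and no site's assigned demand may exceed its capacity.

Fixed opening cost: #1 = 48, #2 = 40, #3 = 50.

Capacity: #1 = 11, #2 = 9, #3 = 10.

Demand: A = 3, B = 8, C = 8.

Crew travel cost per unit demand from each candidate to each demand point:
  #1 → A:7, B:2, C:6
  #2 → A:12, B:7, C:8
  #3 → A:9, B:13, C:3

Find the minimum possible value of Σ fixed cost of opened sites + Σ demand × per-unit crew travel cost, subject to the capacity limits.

Open {#1, #3}; cheapest assignment that respects the capacities:
  #1 (cap 11, load 11): A, B — cost 3×7 + 8×2 = 37
  #3 (cap 10, load 8): C — cost 8×3 = 24
  Shipping 61, fixed 98 → total 159.
  Any other capacity-feasible assignment to {#1, #3} ships for at least 61.
Compare {#1, #2}: its best feasible assignment gives total 189.
Compare {#1, #2, #3}: its best feasible assignment gives total 199.
Every other set of open sites that can feasibly serve all demand totals ≥ 189 even under its best assignment. Minimum: 159.

159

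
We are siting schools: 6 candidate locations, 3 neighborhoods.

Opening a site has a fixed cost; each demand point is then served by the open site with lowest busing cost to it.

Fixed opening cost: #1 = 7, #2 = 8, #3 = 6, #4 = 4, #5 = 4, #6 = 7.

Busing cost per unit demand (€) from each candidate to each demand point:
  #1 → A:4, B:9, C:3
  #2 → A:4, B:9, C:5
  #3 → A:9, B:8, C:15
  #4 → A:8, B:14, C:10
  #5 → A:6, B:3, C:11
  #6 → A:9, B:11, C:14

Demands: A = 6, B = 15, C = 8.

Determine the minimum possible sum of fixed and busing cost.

104

Open {#1, #5}: assign each demand point to its cheapest open site.
  A→#1 6×4=24, B→#5 15×3=45, C→#1 8×3=24
  busing cost 93, fixed 11 → total 104.
Compare {#1, #4, #5}: busing cost 93 + fixed 15 = 108.
Compare {#1, #3, #5}: busing cost 93 + fixed 17 = 110.
Compare {#1, #5, #6}: busing cost 93 + fixed 18 = 111.
All other subsets cost ≥ 108. Minimum total cost: 104.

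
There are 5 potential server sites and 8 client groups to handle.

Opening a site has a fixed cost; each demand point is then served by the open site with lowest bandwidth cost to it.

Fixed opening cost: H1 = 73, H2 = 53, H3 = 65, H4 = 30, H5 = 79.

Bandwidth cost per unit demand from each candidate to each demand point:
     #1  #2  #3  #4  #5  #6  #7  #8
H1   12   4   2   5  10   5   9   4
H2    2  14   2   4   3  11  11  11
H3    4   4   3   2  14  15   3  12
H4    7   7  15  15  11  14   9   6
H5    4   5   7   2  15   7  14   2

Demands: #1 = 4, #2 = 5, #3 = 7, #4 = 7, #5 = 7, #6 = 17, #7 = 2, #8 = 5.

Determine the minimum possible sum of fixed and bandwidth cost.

Open {H1, H2}: assign each demand point to its cheapest open site.
  #1→H2 4×2=8, #2→H1 5×4=20, #3→H1 7×2=14, #4→H2 7×4=28, #5→H2 7×3=21, #6→H1 17×5=85, #7→H1 2×9=18, #8→H1 5×4=20
  bandwidth cost 214, fixed 126 → total 340.
Compare {H2, H5}: bandwidth cost 233 + fixed 132 = 365.
Compare {H1, H2, H4}: bandwidth cost 214 + fixed 156 = 370.
Compare {H1, H2, H3}: bandwidth cost 188 + fixed 191 = 379.
All other subsets cost ≥ 365. Minimum total cost: 340.

340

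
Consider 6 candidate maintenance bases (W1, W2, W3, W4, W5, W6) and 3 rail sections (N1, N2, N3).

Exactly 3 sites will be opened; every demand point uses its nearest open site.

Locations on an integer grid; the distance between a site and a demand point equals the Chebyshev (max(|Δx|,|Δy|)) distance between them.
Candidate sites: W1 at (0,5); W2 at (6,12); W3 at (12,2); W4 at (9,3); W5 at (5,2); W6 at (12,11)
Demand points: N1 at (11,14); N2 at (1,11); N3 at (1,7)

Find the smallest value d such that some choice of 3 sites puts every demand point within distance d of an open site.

5

Open {W1, W2, W3}.
  Farthest demand point is N1 at distance 5 (to W2); all others are ≤ 5.
With {W1, W2, W4} the worst case is 5.
With {W1, W2, W5} the worst case is 5.
No size-3 selection achieves below 5.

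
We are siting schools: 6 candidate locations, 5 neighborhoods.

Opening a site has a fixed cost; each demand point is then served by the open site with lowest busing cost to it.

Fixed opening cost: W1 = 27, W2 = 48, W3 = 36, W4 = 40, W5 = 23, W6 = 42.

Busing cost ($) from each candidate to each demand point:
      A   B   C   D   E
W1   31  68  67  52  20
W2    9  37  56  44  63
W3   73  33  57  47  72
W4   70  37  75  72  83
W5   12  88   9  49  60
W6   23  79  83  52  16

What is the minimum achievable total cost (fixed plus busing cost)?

Open {W1, W3, W5}: assign each demand point to its cheapest open site.
  A→W5 12, B→W3 33, C→W5 9, D→W3 47, E→W1 20
  busing cost 121, fixed 86 → total 207.
Compare {W1, W5}: busing cost 158 + fixed 50 = 208.
Compare {W1, W2, W5}: busing cost 119 + fixed 98 = 217.
Compare {W1, W4, W5}: busing cost 127 + fixed 90 = 217.
All other subsets cost ≥ 208. Minimum total cost: 207.

207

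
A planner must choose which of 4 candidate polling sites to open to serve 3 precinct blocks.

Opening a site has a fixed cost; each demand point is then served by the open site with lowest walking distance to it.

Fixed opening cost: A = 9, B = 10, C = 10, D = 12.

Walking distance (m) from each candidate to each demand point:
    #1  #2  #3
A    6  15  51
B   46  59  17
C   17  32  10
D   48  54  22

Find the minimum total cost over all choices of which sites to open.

Open {A, C}: assign each demand point to its cheapest open site.
  #1→A 6, #2→A 15, #3→C 10
  walking distance 31, fixed 19 → total 50.
Compare {A, B}: walking distance 38 + fixed 19 = 57.
Compare {A, B, C}: walking distance 31 + fixed 29 = 60.
Compare {A, C, D}: walking distance 31 + fixed 31 = 62.
All other subsets cost ≥ 57. Minimum total cost: 50.

50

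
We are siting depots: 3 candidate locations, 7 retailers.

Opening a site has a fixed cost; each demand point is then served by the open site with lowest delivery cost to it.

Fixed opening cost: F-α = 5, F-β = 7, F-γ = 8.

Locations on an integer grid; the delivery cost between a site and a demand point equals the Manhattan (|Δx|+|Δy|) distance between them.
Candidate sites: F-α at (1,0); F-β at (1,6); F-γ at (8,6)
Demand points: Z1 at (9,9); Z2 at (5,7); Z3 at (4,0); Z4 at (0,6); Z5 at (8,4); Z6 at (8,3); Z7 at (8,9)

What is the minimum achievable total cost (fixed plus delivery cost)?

39

Open {F-α, F-γ}: assign each demand point to its cheapest open site.
  Z1→F-γ 4, Z2→F-γ 4, Z3→F-α 3, Z4→F-α 7, Z5→F-γ 2, Z6→F-γ 3, Z7→F-γ 3
  delivery cost 26, fixed 13 → total 39.
Compare {F-α, F-β, F-γ}: delivery cost 20 + fixed 20 = 40.
Compare {F-β, F-γ}: delivery cost 26 + fixed 15 = 41.
Compare {F-γ}: delivery cost 34 + fixed 8 = 42.
All other subsets cost ≥ 40. Minimum total cost: 39.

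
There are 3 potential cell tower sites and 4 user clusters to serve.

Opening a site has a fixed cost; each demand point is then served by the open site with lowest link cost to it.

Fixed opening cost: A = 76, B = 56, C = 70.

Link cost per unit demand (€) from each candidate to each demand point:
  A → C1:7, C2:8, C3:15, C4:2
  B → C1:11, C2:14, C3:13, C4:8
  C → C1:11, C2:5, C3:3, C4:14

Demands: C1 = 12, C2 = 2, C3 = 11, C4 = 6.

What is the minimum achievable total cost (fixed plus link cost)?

Open {A, C}: assign each demand point to its cheapest open site.
  C1→A 12×7=84, C2→C 2×5=10, C3→C 11×3=33, C4→A 6×2=12
  link cost 139, fixed 146 → total 285.
Compare {C}: link cost 259 + fixed 70 = 329.
Compare {A, B, C}: link cost 139 + fixed 202 = 341.
Compare {B, C}: link cost 223 + fixed 126 = 349.
All other subsets cost ≥ 329. Minimum total cost: 285.

285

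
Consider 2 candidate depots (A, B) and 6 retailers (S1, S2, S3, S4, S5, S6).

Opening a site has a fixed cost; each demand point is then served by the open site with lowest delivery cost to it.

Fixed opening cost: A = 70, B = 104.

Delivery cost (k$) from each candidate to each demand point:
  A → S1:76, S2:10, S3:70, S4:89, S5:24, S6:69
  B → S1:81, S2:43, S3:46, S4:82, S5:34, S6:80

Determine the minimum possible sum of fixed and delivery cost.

Open {A}: assign each demand point to its cheapest open site.
  S1→A 76, S2→A 10, S3→A 70, S4→A 89, S5→A 24, S6→A 69
  delivery cost 338, fixed 70 → total 408.
Compare {B}: delivery cost 366 + fixed 104 = 470.
Compare {A, B}: delivery cost 307 + fixed 174 = 481.

408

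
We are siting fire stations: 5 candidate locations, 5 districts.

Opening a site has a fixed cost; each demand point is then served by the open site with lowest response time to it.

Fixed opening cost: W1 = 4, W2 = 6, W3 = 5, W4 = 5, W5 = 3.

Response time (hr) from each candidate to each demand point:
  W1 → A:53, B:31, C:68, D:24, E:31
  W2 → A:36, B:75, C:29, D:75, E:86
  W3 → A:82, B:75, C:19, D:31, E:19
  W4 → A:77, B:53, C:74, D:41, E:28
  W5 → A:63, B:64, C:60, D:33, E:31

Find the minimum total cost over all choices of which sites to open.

144

Open {W1, W2, W3}: assign each demand point to its cheapest open site.
  A→W2 36, B→W1 31, C→W3 19, D→W1 24, E→W3 19
  response time 129, fixed 15 → total 144.
Compare {W1, W2, W3, W5}: response time 129 + fixed 18 = 147.
Compare {W1, W2, W3, W4}: response time 129 + fixed 20 = 149.
Compare {W1, W2, W3, W4, W5}: response time 129 + fixed 23 = 152.
All other subsets cost ≥ 147. Minimum total cost: 144.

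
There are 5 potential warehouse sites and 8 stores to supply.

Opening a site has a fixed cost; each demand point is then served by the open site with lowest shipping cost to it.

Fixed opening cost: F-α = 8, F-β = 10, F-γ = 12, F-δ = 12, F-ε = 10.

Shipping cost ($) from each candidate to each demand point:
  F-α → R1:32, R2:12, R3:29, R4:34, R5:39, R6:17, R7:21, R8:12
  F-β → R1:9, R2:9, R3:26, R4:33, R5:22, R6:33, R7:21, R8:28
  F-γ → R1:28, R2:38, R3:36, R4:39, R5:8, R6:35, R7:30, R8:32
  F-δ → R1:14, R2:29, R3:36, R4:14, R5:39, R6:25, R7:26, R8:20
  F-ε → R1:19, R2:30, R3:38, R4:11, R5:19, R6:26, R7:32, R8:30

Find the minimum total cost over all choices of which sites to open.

Open {F-α, F-β, F-ε}: assign each demand point to its cheapest open site.
  R1→F-β 9, R2→F-β 9, R3→F-β 26, R4→F-ε 11, R5→F-ε 19, R6→F-α 17, R7→F-α 21, R8→F-α 12
  shipping cost 124, fixed 28 → total 152.
Compare {F-α, F-β, F-γ, F-ε}: shipping cost 113 + fixed 40 = 153.
Compare {F-α, F-ε}: shipping cost 140 + fixed 18 = 158.
Compare {F-α, F-β, F-γ, F-δ}: shipping cost 116 + fixed 42 = 158.
All other subsets cost ≥ 153. Minimum total cost: 152.

152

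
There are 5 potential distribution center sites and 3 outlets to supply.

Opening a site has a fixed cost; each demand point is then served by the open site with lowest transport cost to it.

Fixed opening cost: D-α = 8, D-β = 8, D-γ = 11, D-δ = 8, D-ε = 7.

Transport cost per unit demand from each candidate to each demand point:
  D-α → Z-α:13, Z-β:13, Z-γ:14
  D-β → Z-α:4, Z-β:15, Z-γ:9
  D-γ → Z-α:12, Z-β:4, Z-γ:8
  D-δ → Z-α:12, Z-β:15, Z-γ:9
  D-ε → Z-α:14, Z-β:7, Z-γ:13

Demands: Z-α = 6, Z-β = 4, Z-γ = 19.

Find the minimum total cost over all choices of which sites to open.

Open {D-β, D-γ}: assign each demand point to its cheapest open site.
  Z-α→D-β 6×4=24, Z-β→D-γ 4×4=16, Z-γ→D-γ 19×8=152
  transport cost 192, fixed 19 → total 211.
Compare {D-β, D-γ, D-ε}: transport cost 192 + fixed 26 = 218.
Compare {D-α, D-β, D-γ}: transport cost 192 + fixed 27 = 219.
Compare {D-β, D-γ, D-δ}: transport cost 192 + fixed 27 = 219.
All other subsets cost ≥ 218. Minimum total cost: 211.

211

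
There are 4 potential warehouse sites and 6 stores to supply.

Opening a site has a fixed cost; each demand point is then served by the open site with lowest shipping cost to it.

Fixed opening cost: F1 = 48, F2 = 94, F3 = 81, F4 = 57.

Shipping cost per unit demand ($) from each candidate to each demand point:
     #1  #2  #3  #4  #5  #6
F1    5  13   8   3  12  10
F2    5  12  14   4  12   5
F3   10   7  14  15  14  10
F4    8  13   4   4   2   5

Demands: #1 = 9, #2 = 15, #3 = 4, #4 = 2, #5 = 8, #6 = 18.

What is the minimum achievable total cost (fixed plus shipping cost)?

Open {F3, F4}: assign each demand point to its cheapest open site.
  #1→F4 9×8=72, #2→F3 15×7=105, #3→F4 4×4=16, #4→F4 2×4=8, #5→F4 8×2=16, #6→F4 18×5=90
  shipping cost 307, fixed 138 → total 445.
Compare {F4}: shipping cost 397 + fixed 57 = 454.
Compare {F1, F3, F4}: shipping cost 278 + fixed 186 = 464.
Compare {F1, F4}: shipping cost 368 + fixed 105 = 473.
All other subsets cost ≥ 454. Minimum total cost: 445.

445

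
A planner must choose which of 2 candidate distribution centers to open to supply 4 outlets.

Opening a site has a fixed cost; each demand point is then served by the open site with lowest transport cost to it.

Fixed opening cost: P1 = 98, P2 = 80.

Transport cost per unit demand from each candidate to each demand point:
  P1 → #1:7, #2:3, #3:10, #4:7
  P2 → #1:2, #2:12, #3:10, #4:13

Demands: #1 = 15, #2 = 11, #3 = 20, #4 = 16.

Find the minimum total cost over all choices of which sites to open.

Open {P1}: assign each demand point to its cheapest open site.
  #1→P1 15×7=105, #2→P1 11×3=33, #3→P1 20×10=200, #4→P1 16×7=112
  transport cost 450, fixed 98 → total 548.
Compare {P1, P2}: transport cost 375 + fixed 178 = 553.
Compare {P2}: transport cost 570 + fixed 80 = 650.

548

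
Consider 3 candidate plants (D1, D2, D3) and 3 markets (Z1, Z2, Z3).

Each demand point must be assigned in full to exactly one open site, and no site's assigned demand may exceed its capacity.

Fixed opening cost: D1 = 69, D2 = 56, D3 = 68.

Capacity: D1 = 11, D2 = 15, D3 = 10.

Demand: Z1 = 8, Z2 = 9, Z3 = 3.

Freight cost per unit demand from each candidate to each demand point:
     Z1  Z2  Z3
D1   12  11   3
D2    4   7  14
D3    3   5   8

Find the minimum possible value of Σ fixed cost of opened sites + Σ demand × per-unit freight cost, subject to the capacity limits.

243

Open {D2, D3}; cheapest assignment that respects the capacities:
  D2 (cap 15, load 11): Z1, Z3 — cost 8×4 + 3×14 = 74
  D3 (cap 10, load 9): Z2 — cost 9×5 = 45
  Shipping 119, fixed 124 → total 243.
  Any other capacity-feasible assignment to {D2, D3} ships for at least 119.
Compare {D1, D2, D3}: its best feasible assignment gives total 279.
Compare {D1, D3}: its best feasible assignment gives total 287.
Every other set of open sites that can feasibly serve all demand totals ≥ 279 even under its best assignment. Minimum: 243.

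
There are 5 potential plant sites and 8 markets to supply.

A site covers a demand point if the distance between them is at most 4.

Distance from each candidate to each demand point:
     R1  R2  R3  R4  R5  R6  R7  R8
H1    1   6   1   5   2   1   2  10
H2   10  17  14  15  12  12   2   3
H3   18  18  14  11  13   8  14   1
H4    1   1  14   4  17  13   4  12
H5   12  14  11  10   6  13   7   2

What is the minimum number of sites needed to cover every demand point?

Coverage sets (demand points within 4 of each site):
  H1: {R1, R3, R5, R6, R7}
  H2: {R7, R8}
  H3: {R8}
  H4: {R1, R2, R4, R7}
  H5: {R8}
No 2 sites suffice: every size-2 union leaves at least one demand point uncovered.
But {H1, H2, H4} covers everything, so the minimum is 3.

3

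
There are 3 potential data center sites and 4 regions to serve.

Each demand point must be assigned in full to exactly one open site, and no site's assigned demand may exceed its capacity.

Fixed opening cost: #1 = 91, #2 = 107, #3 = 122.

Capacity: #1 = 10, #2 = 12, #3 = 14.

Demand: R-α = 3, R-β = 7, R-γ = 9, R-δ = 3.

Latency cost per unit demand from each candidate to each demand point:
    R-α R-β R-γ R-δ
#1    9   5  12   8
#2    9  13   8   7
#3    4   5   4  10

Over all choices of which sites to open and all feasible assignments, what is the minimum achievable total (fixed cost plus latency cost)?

Open {#1, #3}; cheapest assignment that respects the capacities:
  #1 (cap 10, load 10): R-β, R-δ — cost 7×5 + 3×8 = 59
  #3 (cap 14, load 12): R-α, R-γ — cost 3×4 + 9×4 = 48
  Shipping 107, fixed 213 → total 320.
  Any other capacity-feasible assignment to {#1, #3} ships for at least 107.
Compare {#1, #2}: its best feasible assignment gives total 353.
Compare {#2, #3}: its best feasible assignment gives total 369.
Every other set of open sites that can feasibly serve all demand totals ≥ 353 even under its best assignment. Minimum: 320.

320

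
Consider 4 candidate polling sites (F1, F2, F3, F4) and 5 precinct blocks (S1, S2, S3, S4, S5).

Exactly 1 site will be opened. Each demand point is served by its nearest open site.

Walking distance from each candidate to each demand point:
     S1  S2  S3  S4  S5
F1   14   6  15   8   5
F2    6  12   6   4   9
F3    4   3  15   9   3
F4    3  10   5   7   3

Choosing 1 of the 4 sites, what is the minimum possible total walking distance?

28

Open {F4}.
  S1→F4 3, S2→F4 10, S3→F4 5, S4→F4 7, S5→F4 3  ⇒ total 28.
Compare {F3}: total 34.
Compare {F2}: total 37.
No size-1 selection does better; minimum is 28.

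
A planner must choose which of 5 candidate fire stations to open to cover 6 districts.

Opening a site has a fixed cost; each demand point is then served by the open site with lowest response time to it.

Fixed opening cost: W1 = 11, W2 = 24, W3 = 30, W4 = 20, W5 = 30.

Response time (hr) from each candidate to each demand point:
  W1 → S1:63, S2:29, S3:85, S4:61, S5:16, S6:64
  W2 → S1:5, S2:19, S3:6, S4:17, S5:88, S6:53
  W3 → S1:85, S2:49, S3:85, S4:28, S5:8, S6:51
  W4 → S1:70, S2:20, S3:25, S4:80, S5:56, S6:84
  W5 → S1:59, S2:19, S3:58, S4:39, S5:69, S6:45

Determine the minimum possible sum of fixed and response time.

151

Open {W1, W2}: assign each demand point to its cheapest open site.
  S1→W2 5, S2→W2 19, S3→W2 6, S4→W2 17, S5→W1 16, S6→W2 53
  response time 116, fixed 35 → total 151.
Compare {W2, W3}: response time 106 + fixed 54 = 160.
Compare {W1, W2, W3}: response time 106 + fixed 65 = 171.
Compare {W1, W2, W4}: response time 116 + fixed 55 = 171.
All other subsets cost ≥ 160. Minimum total cost: 151.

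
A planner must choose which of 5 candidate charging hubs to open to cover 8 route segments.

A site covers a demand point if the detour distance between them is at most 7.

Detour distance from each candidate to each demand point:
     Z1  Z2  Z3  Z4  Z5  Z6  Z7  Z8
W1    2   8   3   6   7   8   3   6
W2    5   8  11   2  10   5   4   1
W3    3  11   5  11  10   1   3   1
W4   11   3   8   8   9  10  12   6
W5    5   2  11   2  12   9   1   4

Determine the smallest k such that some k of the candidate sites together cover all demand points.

Coverage sets (demand points within 7 of each site):
  W1: {Z1, Z3, Z4, Z5, Z7, Z8}
  W2: {Z1, Z4, Z6, Z7, Z8}
  W3: {Z1, Z3, Z6, Z7, Z8}
  W4: {Z2, Z8}
  W5: {Z1, Z2, Z4, Z7, Z8}
No 2 sites suffice: every size-2 union leaves at least one demand point uncovered.
But {W1, W2, W4} covers everything, so the minimum is 3.

3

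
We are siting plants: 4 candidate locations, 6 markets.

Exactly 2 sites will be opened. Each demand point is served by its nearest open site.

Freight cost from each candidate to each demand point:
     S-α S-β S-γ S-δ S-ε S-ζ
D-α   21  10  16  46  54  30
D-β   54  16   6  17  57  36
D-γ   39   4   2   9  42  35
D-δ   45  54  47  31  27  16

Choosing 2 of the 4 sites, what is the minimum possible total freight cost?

97

Open {D-γ, D-δ}.
  S-α→D-γ 39, S-β→D-γ 4, S-γ→D-γ 2, S-δ→D-γ 9, S-ε→D-δ 27, S-ζ→D-δ 16  ⇒ total 97.
Compare {D-α, D-γ}: total 108.
Compare {D-α, D-δ}: total 121.
No size-2 selection does better; minimum is 97.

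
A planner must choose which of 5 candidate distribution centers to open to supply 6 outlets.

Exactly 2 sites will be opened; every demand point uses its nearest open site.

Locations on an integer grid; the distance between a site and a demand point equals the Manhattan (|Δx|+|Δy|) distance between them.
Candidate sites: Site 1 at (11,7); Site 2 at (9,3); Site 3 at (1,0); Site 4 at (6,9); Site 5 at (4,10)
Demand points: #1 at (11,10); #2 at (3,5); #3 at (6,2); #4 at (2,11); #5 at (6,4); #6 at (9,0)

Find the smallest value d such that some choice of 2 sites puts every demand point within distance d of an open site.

Open {Site 2, Site 4}.
  Farthest demand point is #2 at distance 7 (to Site 4); all others are ≤ 7.
With {Site 2, Site 5} the worst case is 7.
With {Site 3, Site 4} the worst case is 8.
No size-2 selection achieves below 7.

7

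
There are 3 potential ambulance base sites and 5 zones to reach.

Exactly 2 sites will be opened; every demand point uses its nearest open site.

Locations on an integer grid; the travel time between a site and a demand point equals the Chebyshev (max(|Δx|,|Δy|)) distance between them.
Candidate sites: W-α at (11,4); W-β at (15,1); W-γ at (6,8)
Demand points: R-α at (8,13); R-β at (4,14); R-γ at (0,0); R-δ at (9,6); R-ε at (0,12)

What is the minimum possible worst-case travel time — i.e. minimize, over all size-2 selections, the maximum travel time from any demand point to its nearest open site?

Open {W-α, W-γ}.
  Farthest demand point is R-γ at travel time 8 (to W-γ); all others are ≤ 8.
With {W-β, W-γ} the worst case is 8.
With {W-α, W-β} the worst case is 11.
No size-2 selection achieves below 8.

8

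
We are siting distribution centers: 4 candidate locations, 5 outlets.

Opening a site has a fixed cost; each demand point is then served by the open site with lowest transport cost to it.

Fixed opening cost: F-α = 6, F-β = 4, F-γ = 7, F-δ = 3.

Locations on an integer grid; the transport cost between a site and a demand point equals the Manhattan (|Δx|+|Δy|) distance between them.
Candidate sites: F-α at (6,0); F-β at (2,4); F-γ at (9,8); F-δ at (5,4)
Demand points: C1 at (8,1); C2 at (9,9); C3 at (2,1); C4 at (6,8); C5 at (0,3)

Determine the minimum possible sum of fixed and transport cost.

Open {F-β, F-γ}: assign each demand point to its cheapest open site.
  C1→F-γ 8, C2→F-γ 1, C3→F-β 3, C4→F-γ 3, C5→F-β 3
  transport cost 18, fixed 11 → total 29.
Compare {F-α, F-β, F-γ}: transport cost 13 + fixed 17 = 30.
Compare {F-β, F-γ, F-δ}: transport cost 16 + fixed 14 = 30.
Compare {F-γ, F-δ}: transport cost 22 + fixed 10 = 32.
All other subsets cost ≥ 30. Minimum total cost: 29.

29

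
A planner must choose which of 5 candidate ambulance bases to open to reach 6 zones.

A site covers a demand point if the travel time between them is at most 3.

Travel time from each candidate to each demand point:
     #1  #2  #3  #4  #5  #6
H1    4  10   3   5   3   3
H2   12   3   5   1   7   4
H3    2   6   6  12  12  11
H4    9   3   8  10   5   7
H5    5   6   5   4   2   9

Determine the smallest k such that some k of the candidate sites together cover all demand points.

Coverage sets (demand points within 3 of each site):
  H1: {#3, #5, #6}
  H2: {#2, #4}
  H3: {#1}
  H4: {#2}
  H5: {#5}
No 2 sites suffice: every size-2 union leaves at least one demand point uncovered.
But {H1, H2, H3} covers everything, so the minimum is 3.

3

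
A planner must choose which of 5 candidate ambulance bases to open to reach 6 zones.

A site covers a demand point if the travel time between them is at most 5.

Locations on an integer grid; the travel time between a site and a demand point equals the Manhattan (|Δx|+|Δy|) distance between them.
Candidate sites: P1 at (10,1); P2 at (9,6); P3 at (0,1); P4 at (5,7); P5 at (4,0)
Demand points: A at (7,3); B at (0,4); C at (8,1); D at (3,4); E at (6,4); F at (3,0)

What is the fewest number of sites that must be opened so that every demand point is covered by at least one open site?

Coverage sets (demand points within 5 of each site):
  P1: {A, C}
  P2: {A, E}
  P3: {B, F}
  P4: {D, E}
  P5: {C, D, F}
No 2 sites suffice: every size-2 union leaves at least one demand point uncovered.
But {P1, P3, P4} covers everything, so the minimum is 3.

3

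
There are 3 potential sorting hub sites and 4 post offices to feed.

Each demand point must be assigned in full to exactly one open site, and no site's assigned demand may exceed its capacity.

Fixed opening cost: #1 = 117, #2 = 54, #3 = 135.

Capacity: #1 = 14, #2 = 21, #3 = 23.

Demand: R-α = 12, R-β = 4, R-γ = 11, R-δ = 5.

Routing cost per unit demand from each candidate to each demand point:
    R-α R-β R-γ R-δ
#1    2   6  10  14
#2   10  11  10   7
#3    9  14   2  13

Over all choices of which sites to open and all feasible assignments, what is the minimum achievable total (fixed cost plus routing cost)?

384

Open {#1, #2}; cheapest assignment that respects the capacities:
  #1 (cap 14, load 12): R-α — cost 12×2 = 24
  #2 (cap 21, load 20): R-β, R-γ, R-δ — cost 4×11 + 11×10 + 5×7 = 189
  Shipping 213, fixed 171 → total 384.
  Any other capacity-feasible assignment to {#1, #2} ships for at least 213.
Compare {#2, #3}: its best feasible assignment gives total 398.
Compare {#1, #3}: its best feasible assignment gives total 419.
Every other set of open sites that can feasibly serve all demand totals ≥ 398 even under its best assignment. Minimum: 384.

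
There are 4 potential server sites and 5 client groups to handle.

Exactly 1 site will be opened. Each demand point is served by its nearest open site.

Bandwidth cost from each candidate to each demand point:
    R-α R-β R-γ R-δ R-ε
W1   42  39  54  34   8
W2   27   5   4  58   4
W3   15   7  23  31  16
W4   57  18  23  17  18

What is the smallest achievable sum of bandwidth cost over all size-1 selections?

92

Open {W3}.
  R-α→W3 15, R-β→W3 7, R-γ→W3 23, R-δ→W3 31, R-ε→W3 16  ⇒ total 92.
Compare {W2}: total 98.
Compare {W4}: total 133.
No size-1 selection does better; minimum is 92.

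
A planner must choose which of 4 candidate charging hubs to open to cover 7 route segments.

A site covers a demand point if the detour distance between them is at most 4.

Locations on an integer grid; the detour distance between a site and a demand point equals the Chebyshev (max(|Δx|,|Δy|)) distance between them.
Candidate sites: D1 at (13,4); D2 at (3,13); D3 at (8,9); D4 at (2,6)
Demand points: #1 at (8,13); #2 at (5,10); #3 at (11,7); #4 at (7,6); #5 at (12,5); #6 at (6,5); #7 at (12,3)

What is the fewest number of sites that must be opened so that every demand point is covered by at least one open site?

Coverage sets (demand points within 4 of each site):
  D1: {#3, #5, #7}
  D2: {#2}
  D3: {#1, #2, #3, #4, #5, #6}
  D4: {#2, #6}
No single site covers all 7 demand points.
But {D1, D3} covers everything, so the minimum is 2.

2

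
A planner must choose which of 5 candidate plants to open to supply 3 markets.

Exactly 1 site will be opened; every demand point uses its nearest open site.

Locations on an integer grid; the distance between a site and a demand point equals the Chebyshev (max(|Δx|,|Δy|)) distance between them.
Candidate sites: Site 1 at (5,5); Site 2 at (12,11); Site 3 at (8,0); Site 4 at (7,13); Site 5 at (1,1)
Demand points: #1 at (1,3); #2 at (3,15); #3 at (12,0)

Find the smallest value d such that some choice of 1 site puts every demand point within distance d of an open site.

Open {Site 1}.
  Farthest demand point is #2 at distance 10 (to Site 1); all others are ≤ 10.
With {Site 2} the worst case is 11.
With {Site 4} the worst case is 13.
No size-1 selection achieves below 10.

10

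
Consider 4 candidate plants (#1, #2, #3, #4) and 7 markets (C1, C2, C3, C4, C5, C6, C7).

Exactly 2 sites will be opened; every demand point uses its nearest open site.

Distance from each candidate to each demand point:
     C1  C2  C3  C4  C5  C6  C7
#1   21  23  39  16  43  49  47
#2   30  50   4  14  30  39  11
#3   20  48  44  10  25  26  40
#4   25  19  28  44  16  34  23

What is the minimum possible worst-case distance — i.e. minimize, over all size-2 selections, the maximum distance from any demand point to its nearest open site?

Open {#3, #4}.
  Farthest demand point is C3 at distance 28 (to #4); all others are ≤ 28.
With {#1, #4} the worst case is 34.
With {#2, #4} the worst case is 34.
No size-2 selection achieves below 28.

28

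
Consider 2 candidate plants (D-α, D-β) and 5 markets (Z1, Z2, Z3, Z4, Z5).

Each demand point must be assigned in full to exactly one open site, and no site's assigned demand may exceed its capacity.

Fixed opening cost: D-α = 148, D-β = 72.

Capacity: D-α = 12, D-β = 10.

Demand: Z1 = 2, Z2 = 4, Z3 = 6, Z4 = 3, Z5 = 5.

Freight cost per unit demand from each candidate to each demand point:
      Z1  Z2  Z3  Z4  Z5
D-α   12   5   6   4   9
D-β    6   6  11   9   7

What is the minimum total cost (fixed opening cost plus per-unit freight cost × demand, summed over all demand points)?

Open {D-α, D-β}; cheapest assignment that respects the capacities:
  D-α (cap 12, load 10): Z2, Z3 — cost 4×5 + 6×6 = 56
  D-β (cap 10, load 10): Z1, Z4, Z5 — cost 2×6 + 3×9 + 5×7 = 74
  Shipping 130, fixed 220 → total 350.
  Any other capacity-feasible assignment to {D-α, D-β} ships for at least 130.
Total demand is 20 and no other set of sites has combined capacity ≥ 20, so {D-α, D-β} is the only feasible choice of open sites. Minimum: 350.

350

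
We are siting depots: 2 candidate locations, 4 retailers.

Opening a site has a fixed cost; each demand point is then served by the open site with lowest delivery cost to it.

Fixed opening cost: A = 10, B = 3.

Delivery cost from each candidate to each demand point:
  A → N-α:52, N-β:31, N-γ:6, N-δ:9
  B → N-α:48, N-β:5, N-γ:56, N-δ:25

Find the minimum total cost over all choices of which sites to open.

Open {A, B}: assign each demand point to its cheapest open site.
  N-α→B 48, N-β→B 5, N-γ→A 6, N-δ→A 9
  delivery cost 68, fixed 13 → total 81.
Compare {A}: delivery cost 98 + fixed 10 = 108.
Compare {B}: delivery cost 134 + fixed 3 = 137.

81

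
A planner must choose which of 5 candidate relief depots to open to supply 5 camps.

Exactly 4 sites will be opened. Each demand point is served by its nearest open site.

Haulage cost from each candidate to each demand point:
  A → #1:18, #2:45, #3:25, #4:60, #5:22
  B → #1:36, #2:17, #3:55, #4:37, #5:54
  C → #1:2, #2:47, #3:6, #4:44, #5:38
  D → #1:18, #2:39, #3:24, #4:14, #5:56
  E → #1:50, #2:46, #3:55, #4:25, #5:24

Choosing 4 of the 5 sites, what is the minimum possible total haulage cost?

61

Open {A, B, C, D}.
  #1→C 2, #2→B 17, #3→C 6, #4→D 14, #5→A 22  ⇒ total 61.
Compare {B, C, D, E}: total 63.
Compare {A, B, C, E}: total 72.
No size-4 selection does better; minimum is 61.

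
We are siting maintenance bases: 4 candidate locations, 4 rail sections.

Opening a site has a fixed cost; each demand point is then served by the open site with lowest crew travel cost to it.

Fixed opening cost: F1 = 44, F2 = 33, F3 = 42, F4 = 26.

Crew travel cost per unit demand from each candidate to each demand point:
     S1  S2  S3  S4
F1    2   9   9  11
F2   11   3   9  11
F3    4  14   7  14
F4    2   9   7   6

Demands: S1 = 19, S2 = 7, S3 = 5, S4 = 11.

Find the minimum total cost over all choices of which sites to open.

Open {F2, F4}: assign each demand point to its cheapest open site.
  S1→F4 19×2=38, S2→F2 7×3=21, S3→F4 5×7=35, S4→F4 11×6=66
  crew travel cost 160, fixed 59 → total 219.
Compare {F4}: crew travel cost 202 + fixed 26 = 228.
Compare {F2, F3, F4}: crew travel cost 160 + fixed 101 = 261.
Compare {F1, F2, F4}: crew travel cost 160 + fixed 103 = 263.
All other subsets cost ≥ 228. Minimum total cost: 219.

219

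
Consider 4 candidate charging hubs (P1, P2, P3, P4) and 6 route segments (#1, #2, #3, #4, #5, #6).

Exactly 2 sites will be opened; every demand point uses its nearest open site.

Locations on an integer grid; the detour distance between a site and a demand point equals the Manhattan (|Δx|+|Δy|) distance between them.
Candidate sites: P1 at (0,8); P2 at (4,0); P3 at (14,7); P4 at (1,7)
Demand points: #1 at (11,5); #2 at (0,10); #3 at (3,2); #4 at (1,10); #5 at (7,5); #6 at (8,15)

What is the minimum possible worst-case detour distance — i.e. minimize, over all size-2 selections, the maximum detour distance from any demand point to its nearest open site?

Open {P1, P3}.
  Farthest demand point is #6 at detour distance 14 (to P3); all others are ≤ 14.
With {P2, P3} the worst case is 14.
With {P3, P4} the worst case is 14.
No size-2 selection achieves below 14.

14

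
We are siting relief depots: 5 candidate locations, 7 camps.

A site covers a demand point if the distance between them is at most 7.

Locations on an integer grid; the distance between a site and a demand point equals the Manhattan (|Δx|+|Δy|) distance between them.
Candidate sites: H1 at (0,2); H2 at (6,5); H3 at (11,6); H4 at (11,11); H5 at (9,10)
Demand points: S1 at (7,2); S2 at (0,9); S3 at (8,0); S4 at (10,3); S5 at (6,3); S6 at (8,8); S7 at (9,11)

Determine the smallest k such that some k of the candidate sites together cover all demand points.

3

Coverage sets (demand points within 7 of each site):
  H1: {S1, S2, S5}
  H2: {S1, S3, S4, S5, S6}
  H3: {S4, S6, S7}
  H4: {S6, S7}
  H5: {S6, S7}
No 2 sites suffice: every size-2 union leaves at least one demand point uncovered.
But {H1, H2, H3} covers everything, so the minimum is 3.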